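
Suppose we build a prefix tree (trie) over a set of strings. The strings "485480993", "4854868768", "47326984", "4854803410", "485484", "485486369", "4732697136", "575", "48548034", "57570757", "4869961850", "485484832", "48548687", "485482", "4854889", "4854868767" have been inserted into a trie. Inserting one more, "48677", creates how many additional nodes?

2

The longest prefix of "48677" already in the trie is "486" (length 3).
New nodes needed: |"48677"| − 3 = 5 − 3 = 2.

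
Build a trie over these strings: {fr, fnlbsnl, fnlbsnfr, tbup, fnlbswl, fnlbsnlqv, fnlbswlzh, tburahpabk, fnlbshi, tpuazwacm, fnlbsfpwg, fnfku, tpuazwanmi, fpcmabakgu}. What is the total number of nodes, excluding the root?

Count nodes per top-level branch (shared prefixes stored once):
  'f'-branch (fnfku, fnlbsfpwg, fnlbshi, fnlbsnfr, fnlbsnl, fnlbsnlqv, fnlbswl, fnlbswlzh, fpcmabakgu, fr): 34 nodes
  't'-branch (tbup, tburahpabk, tpuazwacm, tpuazwanmi): 22 nodes
Sum: 56

56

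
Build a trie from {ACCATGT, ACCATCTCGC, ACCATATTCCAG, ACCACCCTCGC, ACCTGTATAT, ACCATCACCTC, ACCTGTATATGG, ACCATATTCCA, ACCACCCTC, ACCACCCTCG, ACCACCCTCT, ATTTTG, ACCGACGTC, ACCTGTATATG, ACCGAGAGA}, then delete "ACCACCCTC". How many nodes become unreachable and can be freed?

0

A node on "ACCACCCTC"'s path can go only if nothing else ends at it or branches off below it.
Every node on "ACCACCCTC" is still needed (e.g. by "ACCACCCTCGC"), so nothing is freed.
Nodes removed: 0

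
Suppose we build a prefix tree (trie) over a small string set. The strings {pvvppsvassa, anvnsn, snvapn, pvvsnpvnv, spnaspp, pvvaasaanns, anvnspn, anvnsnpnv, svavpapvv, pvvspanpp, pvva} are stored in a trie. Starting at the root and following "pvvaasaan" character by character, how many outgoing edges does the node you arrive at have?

1

Walk "pvvaasaan" from the root, arriving at one node.
Distinct next characters after "pvvaasaan": n.
That node has 1 child edge.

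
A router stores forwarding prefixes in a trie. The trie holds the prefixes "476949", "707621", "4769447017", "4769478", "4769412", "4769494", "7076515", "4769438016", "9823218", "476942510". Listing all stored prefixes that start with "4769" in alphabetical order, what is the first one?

4769412

Filter for "4769…" and sort: "4769412", "476942510", "4769438016", "4769447017", "4769478", "476949", "4769494"
Position 1: 4769412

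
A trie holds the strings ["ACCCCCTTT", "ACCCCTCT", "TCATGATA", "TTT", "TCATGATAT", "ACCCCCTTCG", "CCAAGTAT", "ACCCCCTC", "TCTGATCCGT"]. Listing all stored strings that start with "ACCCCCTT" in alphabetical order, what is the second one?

DFS of the "ACCCCCTT" subtree visits, in order: "ACCCCCTTCG", "ACCCCCTTT"
Position 2: ACCCCCTTT

ACCCCCTTT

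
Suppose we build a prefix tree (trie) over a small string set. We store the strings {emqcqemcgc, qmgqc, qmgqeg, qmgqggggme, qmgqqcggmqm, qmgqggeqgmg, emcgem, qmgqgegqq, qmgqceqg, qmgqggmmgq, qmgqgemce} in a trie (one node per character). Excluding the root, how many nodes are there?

For each word, the new-node count is its length minus the longest prefix already in the trie:
  "emqcqemcgc" → 10 new (e, m, q, c, q, e, m, c, g, c)
  "qmgqc" → 5 new (q, m, g, q, c)
  "qmgqeg" → prefix "qmgq" already present; 2 new (e, g)
  "qmgqggggme" → prefix "qmgq" already present; 6 new (g, g, g, g, m, e)
  "qmgqqcggmqm" → prefix "qmgq" already present; 7 new (q, c, g, g, m, q, m)
  "qmgqggeqgmg" → prefix "qmgqgg" already present; 5 new (e, q, g, m, g)
  "emcgem" → prefix "em" already present; 4 new (c, g, e, m)
  "qmgqgegqq" → prefix "qmgqg" already present; 4 new (e, g, q, q)
  "qmgqceqg" → prefix "qmgqc" already present; 3 new (e, q, g)
  "qmgqggmmgq" → prefix "qmgqgg" already present; 4 new (m, m, g, q)
  "qmgqgemce" → prefix "qmgqge" already present; 3 new (m, c, e)
Total nodes = 10 + 5 + 2 + 6 + 7 + 5 + 4 + 4 + 3 + 4 + 3 = 53

53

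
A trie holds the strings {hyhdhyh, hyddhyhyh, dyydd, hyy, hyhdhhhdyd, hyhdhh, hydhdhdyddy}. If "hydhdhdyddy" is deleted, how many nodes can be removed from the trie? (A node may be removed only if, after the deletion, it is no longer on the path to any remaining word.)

A node on "hydhdhdyddy"'s path can go only if nothing else ends at it or branches off below it.
The suffix "hdhdyddy" (8 nodes) is used only by "hydhdhdyddy"; the node for "hyd" still has the child "d", so pruning stops there.
Nodes removed: 8

8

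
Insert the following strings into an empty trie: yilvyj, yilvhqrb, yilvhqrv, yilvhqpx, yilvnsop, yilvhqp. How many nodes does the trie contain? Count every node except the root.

17

Insert word by word; a character creates a node only if that edge doesn't already exist:
  "yilvyj" → 6 new (y, i, l, v, y, j)
  "yilvhqrb" → prefix "yilv" already present; 4 new (h, q, r, b)
  "yilvhqrv" → prefix "yilvhqr" already present; 1 new (v)
  "yilvhqpx" → prefix "yilvhq" already present; 2 new (p, x)
  "yilvnsop" → prefix "yilv" already present; 4 new (n, s, o, p)
  "yilvhqp" → prefix "yilvhqp" already present; 0 new (none)
Total nodes = 6 + 4 + 1 + 2 + 4 + 0 = 17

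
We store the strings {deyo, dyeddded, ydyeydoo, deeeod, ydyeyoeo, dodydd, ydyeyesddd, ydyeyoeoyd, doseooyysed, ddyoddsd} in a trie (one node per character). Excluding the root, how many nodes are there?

54

Insert word by word; a character creates a node only if that edge doesn't already exist:
  "deyo" → 4 new (d, e, y, o)
  "dyeddded" → prefix "d" already present; 7 new (y, e, d, d, d, e, d)
  "ydyeydoo" → 8 new (y, d, y, e, y, d, o, o)
  "deeeod" → prefix "de" already present; 4 new (e, e, o, d)
  "ydyeyoeo" → prefix "ydyey" already present; 3 new (o, e, o)
  "dodydd" → prefix "d" already present; 5 new (o, d, y, d, d)
  "ydyeyesddd" → prefix "ydyey" already present; 5 new (e, s, d, d, d)
  "ydyeyoeoyd" → prefix "ydyeyoeo" already present; 2 new (y, d)
  "doseooyysed" → prefix "do" already present; 9 new (s, e, o, o, y, y, s, e, d)
  "ddyoddsd" → prefix "d" already present; 7 new (d, y, o, d, d, s, d)
Total nodes = 4 + 7 + 8 + 4 + 3 + 5 + 5 + 2 + 9 + 7 = 54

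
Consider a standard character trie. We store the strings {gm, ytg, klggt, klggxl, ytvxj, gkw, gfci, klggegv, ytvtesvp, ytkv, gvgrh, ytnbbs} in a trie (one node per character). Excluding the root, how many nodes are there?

For each word, the new-node count is its length minus the longest prefix already in the trie:
  "gm" → 2 new (g, m)
  "ytg" → 3 new (y, t, g)
  "klggt" → 5 new (k, l, g, g, t)
  "klggxl" → prefix "klgg" already present; 2 new (x, l)
  "ytvxj" → prefix "yt" already present; 3 new (v, x, j)
  "gkw" → prefix "g" already present; 2 new (k, w)
  "gfci" → prefix "g" already present; 3 new (f, c, i)
  "klggegv" → prefix "klgg" already present; 3 new (e, g, v)
  "ytvtesvp" → prefix "ytv" already present; 5 new (t, e, s, v, p)
  "ytkv" → prefix "yt" already present; 2 new (k, v)
  "gvgrh" → prefix "g" already present; 4 new (v, g, r, h)
  "ytnbbs" → prefix "yt" already present; 4 new (n, b, b, s)
Total nodes = 2 + 3 + 5 + 2 + 3 + 2 + 3 + 3 + 5 + 2 + 4 + 4 = 38

38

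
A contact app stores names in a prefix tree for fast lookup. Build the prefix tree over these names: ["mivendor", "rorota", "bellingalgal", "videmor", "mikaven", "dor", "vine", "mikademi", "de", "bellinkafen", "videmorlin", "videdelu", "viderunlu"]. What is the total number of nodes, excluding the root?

Count nodes per top-level branch (shared prefixes stored once):
  'b'-branch (bellingalgal, bellinkafen): 17 nodes
  'd'-branch (de, dor): 4 nodes
  'm'-branch (mikademi, mikaven, mivendor): 17 nodes
  'r'-branch (rorota): 6 nodes
  'v'-branch (videdelu, videmor, videmorlin, viderunlu, vine): 21 nodes
Sum: 65

65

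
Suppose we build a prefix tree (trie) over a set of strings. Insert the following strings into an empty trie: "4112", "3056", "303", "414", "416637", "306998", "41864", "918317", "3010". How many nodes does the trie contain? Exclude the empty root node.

29

Trie structure (* marks end of a word):
(root)
├─ 3
│  └─ 0
│     ├─ 1
│     │  └─ 0 *
│     ├─ 3 *
│     ├─ 5
│     │  └─ 6 *
│     └─ 6
│        └─ 9
│           └─ 9
│              └─ 8 *
├─ 4
│  └─ 1
│     ├─ 1
│     │  └─ 2 *
│     ├─ 4 *
│     ├─ 6
│     │  └─ 6
│     │     └─ 3
│     │        └─ 7 *
│     └─ 8
│        └─ 6
│           └─ 4 *
└─ 9
   └─ 1
      └─ 8
         └─ 3
            └─ 1
               └─ 7 *
Counting every labelled node above: 29.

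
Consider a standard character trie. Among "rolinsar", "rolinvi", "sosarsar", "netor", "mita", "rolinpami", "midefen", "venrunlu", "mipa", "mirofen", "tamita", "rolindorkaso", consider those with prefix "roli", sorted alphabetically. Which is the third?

Filter for "roli…" and sort: "rolindorkaso", "rolinpami", "rolinsar", "rolinvi"
The 3rd is rolinsar.

rolinsar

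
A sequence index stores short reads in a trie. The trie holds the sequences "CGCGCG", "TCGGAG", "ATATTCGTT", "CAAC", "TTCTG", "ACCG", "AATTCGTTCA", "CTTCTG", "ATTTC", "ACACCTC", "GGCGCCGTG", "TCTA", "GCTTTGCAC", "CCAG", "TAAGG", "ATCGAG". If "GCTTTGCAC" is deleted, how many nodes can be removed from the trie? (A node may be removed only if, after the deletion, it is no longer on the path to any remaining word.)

8

Walk "GCTTTGCAC" from the leaf back toward the root, removing each node that no remaining word uses.
The suffix "CTTTGCAC" (8 nodes) is used only by "GCTTTGCAC"; the node for "G" still has the child "G", so pruning stops there.
Nodes removed: 8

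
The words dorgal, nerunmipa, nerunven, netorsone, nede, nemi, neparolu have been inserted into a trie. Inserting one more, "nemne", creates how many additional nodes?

2

Walking "nemne" from the root, the first 3 characters ("nem") follow existing edges; "n" is the first miss.
Each of the 2 remaining characters creates one node.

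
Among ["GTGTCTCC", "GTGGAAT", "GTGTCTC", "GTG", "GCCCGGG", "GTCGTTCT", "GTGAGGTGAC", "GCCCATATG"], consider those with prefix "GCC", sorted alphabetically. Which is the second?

GCCCGGG

DFS of the "GCC" subtree visits, in order: "GCCCATATG", "GCCCGGG"
The 2nd is GCCCGGG.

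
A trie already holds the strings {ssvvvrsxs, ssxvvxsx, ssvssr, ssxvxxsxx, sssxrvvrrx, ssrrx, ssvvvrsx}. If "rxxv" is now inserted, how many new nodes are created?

Nothing in the trie begins with "r"; the whole of "rxxv" is new.
4 − 0 = 4 new nodes.

4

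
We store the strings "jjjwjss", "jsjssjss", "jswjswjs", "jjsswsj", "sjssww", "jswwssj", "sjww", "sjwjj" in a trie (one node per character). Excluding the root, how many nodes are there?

Count nodes per top-level branch (shared prefixes stored once):
  'j'-branch (jjjwjss, jjsswsj, jsjssjss, jswjswjs, jswwssj): 29 nodes
  's'-branch (sjssww, sjwjj, sjww): 10 nodes
Sum: 39

39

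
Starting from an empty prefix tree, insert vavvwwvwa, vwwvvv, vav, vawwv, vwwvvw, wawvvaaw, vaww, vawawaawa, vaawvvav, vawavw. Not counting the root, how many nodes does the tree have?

40

For each word, the new-node count is its length minus the longest prefix already in the trie:
  "vavvwwvwa" → 9 new (v, a, v, v, w, w, v, w, a)
  "vwwvvv" → prefix "v" already present; 5 new (w, w, v, v, v)
  "vav" → prefix "vav" already present; 0 new (none)
  "vawwv" → prefix "va" already present; 3 new (w, w, v)
  "vwwvvw" → prefix "vwwvv" already present; 1 new (w)
  "wawvvaaw" → 8 new (w, a, w, v, v, a, a, w)
  "vaww" → prefix "vaww" already present; 0 new (none)
  "vawawaawa" → prefix "vaw" already present; 6 new (a, w, a, a, w, a)
  "vaawvvav" → prefix "va" already present; 6 new (a, w, v, v, a, v)
  "vawavw" → prefix "vawa" already present; 2 new (v, w)
Total nodes = 9 + 5 + 0 + 3 + 1 + 8 + 0 + 6 + 6 + 2 = 40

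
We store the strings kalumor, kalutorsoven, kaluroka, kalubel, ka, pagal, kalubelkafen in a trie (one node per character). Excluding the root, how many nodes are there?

32

Count nodes per top-level branch (shared prefixes stored once):
  'k'-branch (ka, kalubel, kalubelkafen, kalumor, kaluroka, kalutorsoven): 27 nodes
  'p'-branch (pagal): 5 nodes
Sum: 32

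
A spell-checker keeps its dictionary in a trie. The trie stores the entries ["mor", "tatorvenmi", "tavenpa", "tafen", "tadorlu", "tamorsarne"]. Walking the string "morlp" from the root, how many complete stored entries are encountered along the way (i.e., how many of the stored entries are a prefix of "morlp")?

Walk "morlp" from the root; an end-of-word marker is hit whenever a stored word is a prefix of "morlp".
Prefixes of the query that are stored words: "mor"
Count: 1

1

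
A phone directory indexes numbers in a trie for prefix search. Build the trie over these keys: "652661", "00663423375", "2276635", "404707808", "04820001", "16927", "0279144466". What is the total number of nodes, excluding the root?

For each word, the new-node count is its length minus the longest prefix already in the trie:
  "652661" → 6 new (6, 5, 2, 6, 6, 1)
  "00663423375" → 11 new (0, 0, 6, 6, 3, 4, 2, 3, 3, 7, 5)
  "2276635" → 7 new (2, 2, 7, 6, 6, 3, 5)
  "404707808" → 9 new (4, 0, 4, 7, 0, 7, 8, 0, 8)
  "04820001" → prefix "0" already present; 7 new (4, 8, 2, 0, 0, 0, 1)
  "16927" → 5 new (1, 6, 9, 2, 7)
  "0279144466" → prefix "0" already present; 9 new (2, 7, 9, 1, 4, 4, 4, 6, 6)
Total nodes = 6 + 11 + 7 + 9 + 7 + 5 + 9 = 54

54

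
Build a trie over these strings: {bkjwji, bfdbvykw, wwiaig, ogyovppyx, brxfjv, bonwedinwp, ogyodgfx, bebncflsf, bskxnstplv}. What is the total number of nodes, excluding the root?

63

For each word, the new-node count is its length minus the longest prefix already in the trie:
  "bkjwji" → 6 new (b, k, j, w, j, i)
  "bfdbvykw" → prefix "b" already present; 7 new (f, d, b, v, y, k, w)
  "wwiaig" → 6 new (w, w, i, a, i, g)
  "ogyovppyx" → 9 new (o, g, y, o, v, p, p, y, x)
  "brxfjv" → prefix "b" already present; 5 new (r, x, f, j, v)
  "bonwedinwp" → prefix "b" already present; 9 new (o, n, w, e, d, i, n, w, p)
  "ogyodgfx" → prefix "ogyo" already present; 4 new (d, g, f, x)
  "bebncflsf" → prefix "b" already present; 8 new (e, b, n, c, f, l, s, f)
  "bskxnstplv" → prefix "b" already present; 9 new (s, k, x, n, s, t, p, l, v)
Total nodes = 6 + 7 + 6 + 9 + 5 + 9 + 4 + 8 + 9 = 63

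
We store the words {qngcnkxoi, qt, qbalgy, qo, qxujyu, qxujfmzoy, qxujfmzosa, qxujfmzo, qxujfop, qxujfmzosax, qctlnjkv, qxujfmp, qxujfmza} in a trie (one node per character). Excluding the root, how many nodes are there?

40

Trie structure (* marks end of a word):
(root)
└─ q
   ├─ b
   │  └─ a
   │     └─ l
   │        └─ g
   │           └─ y *
   ├─ c
   │  └─ t
   │     └─ l
   │        └─ n
   │           └─ j
   │              └─ k
   │                 └─ v *
   ├─ n
   │  └─ g
   │     └─ c
   │        └─ n
   │           └─ k
   │              └─ x
   │                 └─ o
   │                    └─ i *
   ├─ o *
   ├─ t *
   └─ x
      └─ u
         └─ j
            ├─ f
            │  ├─ m
            │  │  ├─ p *
            │  │  └─ z
            │  │     ├─ a *
            │  │     └─ o *
            │  │        ├─ s
            │  │        │  └─ a *
            │  │        │     └─ x *
            │  │        └─ y *
            │  └─ o
            │     └─ p *
            └─ y
               └─ u *
Counting every labelled node above: 40.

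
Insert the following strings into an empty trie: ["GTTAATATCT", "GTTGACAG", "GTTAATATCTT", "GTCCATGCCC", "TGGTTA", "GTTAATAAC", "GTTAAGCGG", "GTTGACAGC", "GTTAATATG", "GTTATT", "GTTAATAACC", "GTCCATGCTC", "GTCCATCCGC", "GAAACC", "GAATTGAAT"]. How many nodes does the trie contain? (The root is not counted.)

58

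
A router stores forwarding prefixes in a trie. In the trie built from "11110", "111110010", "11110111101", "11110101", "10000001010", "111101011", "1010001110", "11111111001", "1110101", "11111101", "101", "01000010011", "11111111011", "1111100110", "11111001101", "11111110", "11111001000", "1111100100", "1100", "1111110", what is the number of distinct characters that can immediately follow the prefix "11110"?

The children of the "11110" node are the distinct next characters among strings starting with "11110".
Characters that immediately follow "11110" among the stored strings: {1}.
That node has 1 child edge.

1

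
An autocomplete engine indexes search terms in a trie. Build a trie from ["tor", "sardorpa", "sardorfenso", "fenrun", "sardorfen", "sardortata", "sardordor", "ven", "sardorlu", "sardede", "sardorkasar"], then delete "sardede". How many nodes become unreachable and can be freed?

After clearing the end-marker at "sardede", prune upward until reaching a node still needed by another word.
The suffix "ede" (3 nodes) is used only by "sardede"; the node for "sard" still has the child "o", so pruning stops there.
Nodes removed: 3

3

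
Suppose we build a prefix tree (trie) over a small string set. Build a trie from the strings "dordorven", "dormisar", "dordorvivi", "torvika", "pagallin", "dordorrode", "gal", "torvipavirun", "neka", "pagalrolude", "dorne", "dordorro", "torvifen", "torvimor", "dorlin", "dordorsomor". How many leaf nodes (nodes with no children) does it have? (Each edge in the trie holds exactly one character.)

15

A leaf is a node with no children — equivalently, the end of a word that is not a proper prefix of any other stored word.
Those words: "dordorrode", "dordorsomor", "dordorven", "dordorvivi", "dorlin", "dormisar", "dorne", "gal", "neka", "pagallin", "pagalrolude", "torvifen", "torvika", "torvimor", "torvipavirun"
Leaf count: 15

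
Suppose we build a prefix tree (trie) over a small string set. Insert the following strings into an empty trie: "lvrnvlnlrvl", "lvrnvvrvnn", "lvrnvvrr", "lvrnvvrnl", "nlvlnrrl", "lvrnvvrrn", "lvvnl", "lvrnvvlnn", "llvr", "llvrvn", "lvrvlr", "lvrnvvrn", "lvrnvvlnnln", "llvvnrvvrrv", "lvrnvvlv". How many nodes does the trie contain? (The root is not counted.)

53

For each word, the new-node count is its length minus the longest prefix already in the trie:
  "lvrnvlnlrvl" → 11 new (l, v, r, n, v, l, n, l, r, v, l)
  "lvrnvvrvnn" → prefix "lvrnv" already present; 5 new (v, r, v, n, n)
  "lvrnvvrr" → prefix "lvrnvvr" already present; 1 new (r)
  "lvrnvvrnl" → prefix "lvrnvvr" already present; 2 new (n, l)
  "nlvlnrrl" → 8 new (n, l, v, l, n, r, r, l)
  "lvrnvvrrn" → prefix "lvrnvvrr" already present; 1 new (n)
  "lvvnl" → prefix "lv" already present; 3 new (v, n, l)
  "lvrnvvlnn" → prefix "lvrnvv" already present; 3 new (l, n, n)
  "llvr" → prefix "l" already present; 3 new (l, v, r)
  "llvrvn" → prefix "llvr" already present; 2 new (v, n)
  "lvrvlr" → prefix "lvr" already present; 3 new (v, l, r)
  "lvrnvvrn" → prefix "lvrnvvrn" already present; 0 new (none)
  "lvrnvvlnnln" → prefix "lvrnvvlnn" already present; 2 new (l, n)
  "llvvnrvvrrv" → prefix "llv" already present; 8 new (v, n, r, v, v, r, r, v)
  "lvrnvvlv" → prefix "lvrnvvl" already present; 1 new (v)
Total nodes = 11 + 5 + 1 + 2 + 8 + 1 + 3 + 3 + 3 + 2 + 3 + 0 + 2 + 8 + 1 = 53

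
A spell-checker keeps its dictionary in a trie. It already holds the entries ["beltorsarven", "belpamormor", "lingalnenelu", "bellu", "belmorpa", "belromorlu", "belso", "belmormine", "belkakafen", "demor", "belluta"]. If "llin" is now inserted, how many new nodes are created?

3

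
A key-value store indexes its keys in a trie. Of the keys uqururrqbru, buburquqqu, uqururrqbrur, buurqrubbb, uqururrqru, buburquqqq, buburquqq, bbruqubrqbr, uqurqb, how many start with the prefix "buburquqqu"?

Filter for entries beginning with "buburquqqu":
Words under "buburquqqu": buburquqqu
Count: 1

1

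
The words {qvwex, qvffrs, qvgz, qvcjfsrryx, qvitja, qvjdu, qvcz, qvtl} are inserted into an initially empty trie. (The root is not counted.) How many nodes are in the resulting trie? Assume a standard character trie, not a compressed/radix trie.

29

Trie structure (* marks end of a word):
(root)
└─ q
   └─ v
      ├─ c
      │  ├─ j
      │  │  └─ f
      │  │     └─ s
      │  │        └─ r
      │  │           └─ r
      │  │              └─ y
      │  │                 └─ x *
      │  └─ z *
      ├─ f
      │  └─ f
      │     └─ r
      │        └─ s *
      ├─ g
      │  └─ z *
      ├─ i
      │  └─ t
      │     └─ j
      │        └─ a *
      ├─ j
      │  └─ d
      │     └─ u *
      ├─ t
      │  └─ l *
      └─ w
         └─ e
            └─ x *
Counting every labelled node above: 29.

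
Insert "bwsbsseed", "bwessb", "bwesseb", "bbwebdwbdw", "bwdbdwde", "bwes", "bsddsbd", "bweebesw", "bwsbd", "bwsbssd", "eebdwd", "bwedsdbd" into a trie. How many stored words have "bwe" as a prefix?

Filter for entries beginning with "bwe":
Matches: "bwedsdbd", "bweebesw", "bwes", "bwessb", "bwesseb"
Count: 5

5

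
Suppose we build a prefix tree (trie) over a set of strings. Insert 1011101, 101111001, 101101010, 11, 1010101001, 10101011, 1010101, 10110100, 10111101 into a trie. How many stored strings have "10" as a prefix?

8

Filter for entries beginning with "10":
Matches: "1010101", "1010101001", "10101011", "10110100", "101101010", "1011101", "101111001", "10111101"
Count: 8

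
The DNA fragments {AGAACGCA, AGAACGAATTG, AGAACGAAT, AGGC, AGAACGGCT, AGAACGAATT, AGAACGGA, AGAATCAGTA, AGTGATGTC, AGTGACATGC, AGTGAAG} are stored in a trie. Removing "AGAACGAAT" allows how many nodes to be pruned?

Walk "AGAACGAAT" from the leaf back toward the root, removing each node that no remaining word uses.
Every node on "AGAACGAAT" is still needed (e.g. by "AGAACGAATTG"), so nothing is freed.
Nodes removed: 0

0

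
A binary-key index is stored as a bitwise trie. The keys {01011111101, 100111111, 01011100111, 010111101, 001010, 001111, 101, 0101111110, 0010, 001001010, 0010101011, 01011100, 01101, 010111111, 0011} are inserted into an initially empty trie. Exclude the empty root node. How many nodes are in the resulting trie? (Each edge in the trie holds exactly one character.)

48

For each word, the new-node count is its length minus the longest prefix already in the trie:
  "01011111101" → 11 new (0, 1, 0, 1, 1, 1, 1, 1, 1, 0, 1)
  "100111111" → 9 new (1, 0, 0, 1, 1, 1, 1, 1, 1)
  "01011100111" → prefix "010111" already present; 5 new (0, 0, 1, 1, 1)
  "010111101" → prefix "0101111" already present; 2 new (0, 1)
  "001010" → prefix "0" already present; 5 new (0, 1, 0, 1, 0)
  "001111" → prefix "001" already present; 3 new (1, 1, 1)
  "101" → prefix "10" already present; 1 new (1)
  "0101111110" → prefix "0101111110" already present; 0 new (none)
  "0010" → prefix "0010" already present; 0 new (none)
  "001001010" → prefix "0010" already present; 5 new (0, 1, 0, 1, 0)
  "0010101011" → prefix "001010" already present; 4 new (1, 0, 1, 1)
  "01011100" → prefix "01011100" already present; 0 new (none)
  "01101" → prefix "01" already present; 3 new (1, 0, 1)
  "010111111" → prefix "010111111" already present; 0 new (none)
  "0011" → prefix "0011" already present; 0 new (none)
Total nodes = 11 + 9 + 5 + 2 + 5 + 3 + 1 + 0 + 0 + 5 + 4 + 0 + 3 + 0 + 0 = 48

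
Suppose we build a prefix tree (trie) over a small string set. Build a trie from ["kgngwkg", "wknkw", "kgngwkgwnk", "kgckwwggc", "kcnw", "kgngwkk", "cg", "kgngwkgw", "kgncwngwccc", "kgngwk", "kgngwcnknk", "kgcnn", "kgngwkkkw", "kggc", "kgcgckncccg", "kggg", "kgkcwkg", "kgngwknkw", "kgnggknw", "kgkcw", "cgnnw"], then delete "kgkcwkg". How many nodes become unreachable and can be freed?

2

After clearing the end-marker at "kgkcwkg", prune upward until reaching a node still needed by another word.
The suffix "kg" (2 nodes) is used only by "kgkcwkg"; "kgkcw" is itself a stored word, so pruning stops there.
Nodes removed: 2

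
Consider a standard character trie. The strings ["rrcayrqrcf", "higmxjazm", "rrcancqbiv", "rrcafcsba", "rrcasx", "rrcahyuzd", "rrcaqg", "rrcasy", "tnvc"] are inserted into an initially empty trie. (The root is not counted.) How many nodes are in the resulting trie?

Trace insertions, counting only characters that open a new branch:
  "rrcayrqrcf" → 10 new (r, r, c, a, y, r, q, r, c, f)
  "higmxjazm" → 9 new (h, i, g, m, x, j, a, z, m)
  "rrcancqbiv" → prefix "rrca" already present; 6 new (n, c, q, b, i, v)
  "rrcafcsba" → prefix "rrca" already present; 5 new (f, c, s, b, a)
  "rrcasx" → prefix "rrca" already present; 2 new (s, x)
  "rrcahyuzd" → prefix "rrca" already present; 5 new (h, y, u, z, d)
  "rrcaqg" → prefix "rrca" already present; 2 new (q, g)
  "rrcasy" → prefix "rrcas" already present; 1 new (y)
  "tnvc" → 4 new (t, n, v, c)
Total nodes = 10 + 9 + 6 + 5 + 2 + 5 + 2 + 1 + 4 = 44

44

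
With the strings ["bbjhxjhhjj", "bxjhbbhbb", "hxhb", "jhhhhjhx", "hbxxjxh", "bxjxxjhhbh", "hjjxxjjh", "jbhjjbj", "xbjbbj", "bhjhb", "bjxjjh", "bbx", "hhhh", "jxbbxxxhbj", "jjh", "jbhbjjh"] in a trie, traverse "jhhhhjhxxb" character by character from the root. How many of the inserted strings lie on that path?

1

Check each prefix of "jhhhhjhxxb" against the stored set — each match is an end-marker on the path.
Prefixes of the query that are stored words: "jhhhhjhx"
Count: 1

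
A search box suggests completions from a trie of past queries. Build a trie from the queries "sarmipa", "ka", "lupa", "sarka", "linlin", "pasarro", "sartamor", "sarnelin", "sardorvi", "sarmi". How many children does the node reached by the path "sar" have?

5

Walk "sar" from the root, arriving at one node.
Distinct next characters after "sar": d, k, m, n, t.
That node has 5 child edges.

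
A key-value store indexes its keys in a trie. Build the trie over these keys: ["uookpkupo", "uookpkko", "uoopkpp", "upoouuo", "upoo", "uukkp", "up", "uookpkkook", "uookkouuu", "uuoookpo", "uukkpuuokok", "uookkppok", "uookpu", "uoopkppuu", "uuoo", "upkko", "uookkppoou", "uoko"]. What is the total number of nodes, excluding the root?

Trace insertions, counting only characters that open a new branch:
  "uookpkupo" → 9 new (u, o, o, k, p, k, u, p, o)
  "uookpkko" → prefix "uookpk" already present; 2 new (k, o)
  "uoopkpp" → prefix "uoo" already present; 4 new (p, k, p, p)
  "upoouuo" → prefix "u" already present; 6 new (p, o, o, u, u, o)
  "upoo" → prefix "upoo" already present; 0 new (none)
  "uukkp" → prefix "u" already present; 4 new (u, k, k, p)
  "up" → prefix "up" already present; 0 new (none)
  "uookpkkook" → prefix "uookpkko" already present; 2 new (o, k)
  "uookkouuu" → prefix "uook" already present; 5 new (k, o, u, u, u)
  "uuoookpo" → prefix "uu" already present; 6 new (o, o, o, k, p, o)
  "uukkpuuokok" → prefix "uukkp" already present; 6 new (u, u, o, k, o, k)
  "uookkppok" → prefix "uookk" already present; 4 new (p, p, o, k)
  "uookpu" → prefix "uookp" already present; 1 new (u)
  "uoopkppuu" → prefix "uoopkpp" already present; 2 new (u, u)
  "uuoo" → prefix "uuoo" already present; 0 new (none)
  "upkko" → prefix "up" already present; 3 new (k, k, o)
  "uookkppoou" → prefix "uookkppo" already present; 2 new (o, u)
  "uoko" → prefix "uo" already present; 2 new (k, o)
Total nodes = 9 + 2 + 4 + 6 + 0 + 4 + 0 + 2 + 5 + 6 + 6 + 4 + 1 + 2 + 0 + 3 + 2 + 2 = 58

58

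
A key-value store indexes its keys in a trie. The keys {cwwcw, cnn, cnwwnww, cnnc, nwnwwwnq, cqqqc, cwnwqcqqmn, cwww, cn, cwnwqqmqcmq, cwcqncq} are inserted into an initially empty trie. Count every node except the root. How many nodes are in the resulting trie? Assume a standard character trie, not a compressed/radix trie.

Insert word by word; a character creates a node only if that edge doesn't already exist:
  "cwwcw" → 5 new (c, w, w, c, w)
  "cnn" → prefix "c" already present; 2 new (n, n)
  "cnwwnww" → prefix "cn" already present; 5 new (w, w, n, w, w)
  "cnnc" → prefix "cnn" already present; 1 new (c)
  "nwnwwwnq" → 8 new (n, w, n, w, w, w, n, q)
  "cqqqc" → prefix "c" already present; 4 new (q, q, q, c)
  "cwnwqcqqmn" → prefix "cw" already present; 8 new (n, w, q, c, q, q, m, n)
  "cwww" → prefix "cww" already present; 1 new (w)
  "cn" → prefix "cn" already present; 0 new (none)
  "cwnwqqmqcmq" → prefix "cwnwq" already present; 6 new (q, m, q, c, m, q)
  "cwcqncq" → prefix "cw" already present; 5 new (c, q, n, c, q)
Total nodes = 5 + 2 + 5 + 1 + 8 + 4 + 8 + 1 + 0 + 6 + 5 = 45

45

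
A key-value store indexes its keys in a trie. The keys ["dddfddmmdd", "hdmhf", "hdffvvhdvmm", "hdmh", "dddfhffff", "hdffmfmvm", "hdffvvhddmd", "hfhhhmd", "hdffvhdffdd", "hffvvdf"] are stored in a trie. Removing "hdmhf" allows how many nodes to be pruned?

After clearing the end-marker at "hdmhf", prune upward until reaching a node still needed by another word.
The suffix "f" (1 node) is used only by "hdmhf"; "hdmh" is itself a stored word, so pruning stops there.
Nodes removed: 1

1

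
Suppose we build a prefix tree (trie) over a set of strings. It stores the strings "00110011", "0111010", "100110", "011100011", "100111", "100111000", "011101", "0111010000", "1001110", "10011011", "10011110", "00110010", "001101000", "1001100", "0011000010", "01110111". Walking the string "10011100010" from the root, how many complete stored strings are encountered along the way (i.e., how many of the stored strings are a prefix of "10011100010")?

Walk "10011100010" from the root; an end-of-word marker is hit whenever a stored word is a prefix of "10011100010".
Prefixes of the query that are stored words: "100111", "1001110", "100111000"
Count: 3

3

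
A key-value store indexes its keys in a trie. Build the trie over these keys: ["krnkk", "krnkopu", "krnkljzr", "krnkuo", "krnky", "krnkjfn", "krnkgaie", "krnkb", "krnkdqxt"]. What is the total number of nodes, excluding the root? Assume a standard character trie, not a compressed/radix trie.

27

Trace insertions, counting only characters that open a new branch:
  "krnkk" → 5 new (k, r, n, k, k)
  "krnkopu" → prefix "krnk" already present; 3 new (o, p, u)
  "krnkljzr" → prefix "krnk" already present; 4 new (l, j, z, r)
  "krnkuo" → prefix "krnk" already present; 2 new (u, o)
  "krnky" → prefix "krnk" already present; 1 new (y)
  "krnkjfn" → prefix "krnk" already present; 3 new (j, f, n)
  "krnkgaie" → prefix "krnk" already present; 4 new (g, a, i, e)
  "krnkb" → prefix "krnk" already present; 1 new (b)
  "krnkdqxt" → prefix "krnk" already present; 4 new (d, q, x, t)
Total nodes = 5 + 3 + 4 + 2 + 1 + 3 + 4 + 1 + 4 = 27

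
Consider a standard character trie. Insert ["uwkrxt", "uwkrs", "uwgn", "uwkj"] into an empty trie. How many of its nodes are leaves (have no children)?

A leaf is a node with no children — equivalently, the end of a word that is not a proper prefix of any other stored word.
Those words: "uwgn", "uwkj", "uwkrs", "uwkrxt"
Leaf count: 4

4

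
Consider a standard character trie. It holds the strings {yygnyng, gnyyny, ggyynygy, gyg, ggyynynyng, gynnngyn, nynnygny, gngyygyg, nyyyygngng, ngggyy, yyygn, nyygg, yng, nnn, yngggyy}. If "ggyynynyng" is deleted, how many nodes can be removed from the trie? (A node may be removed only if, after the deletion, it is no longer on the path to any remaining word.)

4

Walk "ggyynynyng" from the leaf back toward the root, removing each node that no remaining word uses.
The suffix "nyng" (4 nodes) is used only by "ggyynynyng"; the node for "ggyyny" still has the child "g", so pruning stops there.
Nodes removed: 4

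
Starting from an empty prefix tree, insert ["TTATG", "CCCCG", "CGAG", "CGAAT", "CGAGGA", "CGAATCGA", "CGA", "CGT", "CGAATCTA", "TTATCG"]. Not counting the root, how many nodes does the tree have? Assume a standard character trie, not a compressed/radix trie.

For each word, the new-node count is its length minus the longest prefix already in the trie:
  "TTATG" → 5 new (T, T, A, T, G)
  "CCCCG" → 5 new (C, C, C, C, G)
  "CGAG" → prefix "C" already present; 3 new (G, A, G)
  "CGAAT" → prefix "CGA" already present; 2 new (A, T)
  "CGAGGA" → prefix "CGAG" already present; 2 new (G, A)
  "CGAATCGA" → prefix "CGAAT" already present; 3 new (C, G, A)
  "CGA" → prefix "CGA" already present; 0 new (none)
  "CGT" → prefix "CG" already present; 1 new (T)
  "CGAATCTA" → prefix "CGAATC" already present; 2 new (T, A)
  "TTATCG" → prefix "TTAT" already present; 2 new (C, G)
Total nodes = 5 + 5 + 3 + 2 + 2 + 3 + 0 + 1 + 2 + 2 = 25

25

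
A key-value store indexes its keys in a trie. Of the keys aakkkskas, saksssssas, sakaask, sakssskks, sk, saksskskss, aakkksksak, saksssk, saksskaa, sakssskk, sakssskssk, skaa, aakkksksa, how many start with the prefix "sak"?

Traverse to the node for "sak", then collect every word in that subtree.
Words under "sak": sakaask, saksskaa, saksskskss, saksssk, sakssskk, sakssskks, sakssskssk, saksssssas
Count: 8

8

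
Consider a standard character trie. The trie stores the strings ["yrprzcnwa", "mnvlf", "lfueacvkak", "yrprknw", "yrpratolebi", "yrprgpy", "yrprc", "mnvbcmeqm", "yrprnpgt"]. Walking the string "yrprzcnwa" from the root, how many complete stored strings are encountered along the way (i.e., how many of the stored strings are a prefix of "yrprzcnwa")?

1

Walk "yrprzcnwa" from the root; an end-of-word marker is hit whenever a stored word is a prefix of "yrprzcnwa".
Prefixes of the query that are stored words: "yrprzcnwa"
Count: 1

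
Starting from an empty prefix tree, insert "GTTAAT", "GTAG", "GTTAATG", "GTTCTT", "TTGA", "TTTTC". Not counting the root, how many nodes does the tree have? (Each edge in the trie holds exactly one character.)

Trace insertions, counting only characters that open a new branch:
  "GTTAAT" → 6 new (G, T, T, A, A, T)
  "GTAG" → prefix "GT" already present; 2 new (A, G)
  "GTTAATG" → prefix "GTTAAT" already present; 1 new (G)
  "GTTCTT" → prefix "GTT" already present; 3 new (C, T, T)
  "TTGA" → 4 new (T, T, G, A)
  "TTTTC" → prefix "TT" already present; 3 new (T, T, C)
Total nodes = 6 + 2 + 1 + 3 + 4 + 3 = 19

19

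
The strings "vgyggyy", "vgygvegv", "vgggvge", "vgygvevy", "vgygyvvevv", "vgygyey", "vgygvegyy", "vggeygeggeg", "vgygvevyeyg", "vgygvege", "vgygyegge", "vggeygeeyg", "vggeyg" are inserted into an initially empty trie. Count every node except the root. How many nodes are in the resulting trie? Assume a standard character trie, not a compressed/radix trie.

46

Insert word by word; a character creates a node only if that edge doesn't already exist:
  "vgyggyy" → 7 new (v, g, y, g, g, y, y)
  "vgygvegv" → prefix "vgyg" already present; 4 new (v, e, g, v)
  "vgggvge" → prefix "vg" already present; 5 new (g, g, v, g, e)
  "vgygvevy" → prefix "vgygve" already present; 2 new (v, y)
  "vgygyvvevv" → prefix "vgyg" already present; 6 new (y, v, v, e, v, v)
  "vgygyey" → prefix "vgygy" already present; 2 new (e, y)
  "vgygvegyy" → prefix "vgygveg" already present; 2 new (y, y)
  "vggeygeggeg" → prefix "vgg" already present; 8 new (e, y, g, e, g, g, e, g)
  "vgygvevyeyg" → prefix "vgygvevy" already present; 3 new (e, y, g)
  "vgygvege" → prefix "vgygveg" already present; 1 new (e)
  "vgygyegge" → prefix "vgygye" already present; 3 new (g, g, e)
  "vggeygeeyg" → prefix "vggeyge" already present; 3 new (e, y, g)
  "vggeyg" → prefix "vggeyg" already present; 0 new (none)
Total nodes = 7 + 4 + 5 + 2 + 6 + 2 + 2 + 8 + 3 + 1 + 3 + 3 + 0 = 46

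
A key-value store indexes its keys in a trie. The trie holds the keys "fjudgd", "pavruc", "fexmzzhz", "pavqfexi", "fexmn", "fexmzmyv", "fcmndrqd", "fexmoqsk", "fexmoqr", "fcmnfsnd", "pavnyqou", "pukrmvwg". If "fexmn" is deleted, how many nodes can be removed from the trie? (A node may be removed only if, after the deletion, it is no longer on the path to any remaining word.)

1

A node on "fexmn"'s path can go only if nothing else ends at it or branches off below it.
The suffix "n" (1 node) is used only by "fexmn"; the node for "fexm" still has the child "z", so pruning stops there.
Nodes removed: 1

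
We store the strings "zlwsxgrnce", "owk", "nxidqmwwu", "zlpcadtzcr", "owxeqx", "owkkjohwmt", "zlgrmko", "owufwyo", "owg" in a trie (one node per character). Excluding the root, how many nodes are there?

52

Trace insertions, counting only characters that open a new branch:
  "zlwsxgrnce" → 10 new (z, l, w, s, x, g, r, n, c, e)
  "owk" → 3 new (o, w, k)
  "nxidqmwwu" → 9 new (n, x, i, d, q, m, w, w, u)
  "zlpcadtzcr" → prefix "zl" already present; 8 new (p, c, a, d, t, z, c, r)
  "owxeqx" → prefix "ow" already present; 4 new (x, e, q, x)
  "owkkjohwmt" → prefix "owk" already present; 7 new (k, j, o, h, w, m, t)
  "zlgrmko" → prefix "zl" already present; 5 new (g, r, m, k, o)
  "owufwyo" → prefix "ow" already present; 5 new (u, f, w, y, o)
  "owg" → prefix "ow" already present; 1 new (g)
Total nodes = 10 + 3 + 9 + 8 + 4 + 7 + 5 + 5 + 1 = 52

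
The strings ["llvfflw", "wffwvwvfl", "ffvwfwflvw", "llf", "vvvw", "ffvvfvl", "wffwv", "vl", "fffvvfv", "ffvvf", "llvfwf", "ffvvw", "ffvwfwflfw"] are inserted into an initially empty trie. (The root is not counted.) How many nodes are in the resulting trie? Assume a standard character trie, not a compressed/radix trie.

46

Trace insertions, counting only characters that open a new branch:
  "llvfflw" → 7 new (l, l, v, f, f, l, w)
  "wffwvwvfl" → 9 new (w, f, f, w, v, w, v, f, l)
  "ffvwfwflvw" → 10 new (f, f, v, w, f, w, f, l, v, w)
  "llf" → prefix "ll" already present; 1 new (f)
  "vvvw" → 4 new (v, v, v, w)
  "ffvvfvl" → prefix "ffv" already present; 4 new (v, f, v, l)
  "wffwv" → prefix "wffwv" already present; 0 new (none)
  "vl" → prefix "v" already present; 1 new (l)
  "fffvvfv" → prefix "ff" already present; 5 new (f, v, v, f, v)
  "ffvvf" → prefix "ffvvf" already present; 0 new (none)
  "llvfwf" → prefix "llvf" already present; 2 new (w, f)
  "ffvvw" → prefix "ffvv" already present; 1 new (w)
  "ffvwfwflfw" → prefix "ffvwfwfl" already present; 2 new (f, w)
Total nodes = 7 + 9 + 10 + 1 + 4 + 4 + 0 + 1 + 5 + 0 + 2 + 1 + 2 = 46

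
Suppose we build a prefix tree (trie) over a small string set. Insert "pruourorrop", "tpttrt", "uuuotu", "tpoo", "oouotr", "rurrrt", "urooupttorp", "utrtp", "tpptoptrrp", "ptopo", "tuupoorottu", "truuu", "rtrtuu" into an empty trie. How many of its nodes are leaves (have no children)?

Leaves are exactly the stored words that no other stored word extends.
Those words: "oouotr", "pruourorrop", "ptopo", "rtrtuu", "rurrrt", "tpoo", "tpptoptrrp", "tpttrt", "truuu", "tuupoorottu", "urooupttorp", "utrtp", "uuuotu"
Leaf count: 13

13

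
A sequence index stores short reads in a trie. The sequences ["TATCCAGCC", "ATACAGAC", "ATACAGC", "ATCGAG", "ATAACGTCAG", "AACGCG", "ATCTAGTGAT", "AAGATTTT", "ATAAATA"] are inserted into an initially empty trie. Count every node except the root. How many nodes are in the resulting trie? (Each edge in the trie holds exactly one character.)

50

For each word, the new-node count is its length minus the longest prefix already in the trie:
  "TATCCAGCC" → 9 new (T, A, T, C, C, A, G, C, C)
  "ATACAGAC" → 8 new (A, T, A, C, A, G, A, C)
  "ATACAGC" → prefix "ATACAG" already present; 1 new (C)
  "ATCGAG" → prefix "AT" already present; 4 new (C, G, A, G)
  "ATAACGTCAG" → prefix "ATA" already present; 7 new (A, C, G, T, C, A, G)
  "AACGCG" → prefix "A" already present; 5 new (A, C, G, C, G)
  "ATCTAGTGAT" → prefix "ATC" already present; 7 new (T, A, G, T, G, A, T)
  "AAGATTTT" → prefix "AA" already present; 6 new (G, A, T, T, T, T)
  "ATAAATA" → prefix "ATAA" already present; 3 new (A, T, A)
Total nodes = 9 + 8 + 1 + 4 + 7 + 5 + 7 + 6 + 3 = 50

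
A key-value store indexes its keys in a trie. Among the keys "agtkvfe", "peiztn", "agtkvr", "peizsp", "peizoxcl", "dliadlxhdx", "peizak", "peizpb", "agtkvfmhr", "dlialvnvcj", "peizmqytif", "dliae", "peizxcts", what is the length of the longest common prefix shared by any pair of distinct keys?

The deepest shared node is where two words last agree before diverging.
e.g. "agtkvfe" and "agtkvfmhr" share the prefix "agtkvf" of length 6; no pair shares a longer one.
Longest shared-prefix length: 6

6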